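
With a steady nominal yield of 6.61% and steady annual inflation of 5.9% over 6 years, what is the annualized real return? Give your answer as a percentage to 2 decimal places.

0.67%

With constant rates the annual real return is the same each year: (1+6.61%)/(1+5.9%) − 1 = 0.00670.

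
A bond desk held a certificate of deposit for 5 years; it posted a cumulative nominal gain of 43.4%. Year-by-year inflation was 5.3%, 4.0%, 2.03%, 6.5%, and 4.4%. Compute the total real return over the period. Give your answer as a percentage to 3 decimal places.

15.428%

Cumulative inflation factor: 1.053 × 1.040 × 1.0203 × 1.065 × 1.044 ≈ 1.24234.
Nominal growth factor: 1.43400. Real growth factor = 1.43400 / 1.24234 ≈ 1.15428.
Total real return ≈ 15.4275%.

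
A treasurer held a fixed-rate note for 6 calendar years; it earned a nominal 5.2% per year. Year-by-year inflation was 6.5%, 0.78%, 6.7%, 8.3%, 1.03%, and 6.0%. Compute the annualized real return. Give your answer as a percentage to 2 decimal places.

Cumulative inflation factor: 1.065 × 1.0078 × 1.067 × 1.083 × 1.0103 × 1.060 ≈ 1.32823.
Nominal growth factor: 1.35548. Real growth factor = 1.35548 / 1.32823 ≈ 1.02052.
Annualized: 1.02052^(1/6) − 1 ≈ 0.00339.

0.34%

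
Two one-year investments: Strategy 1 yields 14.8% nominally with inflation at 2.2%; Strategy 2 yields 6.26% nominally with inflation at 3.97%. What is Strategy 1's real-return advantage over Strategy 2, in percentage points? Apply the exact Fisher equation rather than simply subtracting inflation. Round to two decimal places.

10.13

Strategy 1 real return: 1.148/1.022 − 1 = 12.329%.
Strategy 2 real return: 1.0626/1.0397 − 1 = 2.203%.
Difference: 12.329 − 2.203 = 10.126 pp.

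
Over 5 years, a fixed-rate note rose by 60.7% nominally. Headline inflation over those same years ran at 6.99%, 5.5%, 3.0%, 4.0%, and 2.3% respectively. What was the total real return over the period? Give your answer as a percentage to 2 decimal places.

29.92%

Cumulative inflation factor: 1.0699 × 1.055 × 1.030 × 1.040 × 1.023 ≈ 1.23692.
Nominal growth factor: 1.60700. Real growth factor = 1.60700 / 1.23692 ≈ 1.29919.
Total real return ≈ 29.9194%.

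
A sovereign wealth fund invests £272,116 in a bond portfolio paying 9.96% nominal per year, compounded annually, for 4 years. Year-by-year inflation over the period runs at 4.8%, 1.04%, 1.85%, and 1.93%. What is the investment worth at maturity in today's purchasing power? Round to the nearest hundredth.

£361,888.95

Nominal value at maturity: £272,116 × (1 + 9.96%)^4 ≈ £397,825.85.
Price-level factor over 4 years: 1.048 × 1.0104 × 1.0185 × 1.0193 ≈ 1.0993036697.
The maturity value deflated by that factor is the answer in today's purchasing power.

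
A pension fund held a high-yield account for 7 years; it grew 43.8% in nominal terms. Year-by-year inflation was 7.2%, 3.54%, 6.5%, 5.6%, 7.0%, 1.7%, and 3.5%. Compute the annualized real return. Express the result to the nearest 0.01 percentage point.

0.32%

Cumulative inflation factor: 1.072 × 1.0354 × 1.065 × 1.056 × 1.070 × 1.017 × 1.035 ≈ 1.40592.
Nominal growth factor: 1.43800. Real growth factor = 1.43800 / 1.40592 ≈ 1.02282.
Annualized: 1.02282^(1/7) − 1 ≈ 0.00323.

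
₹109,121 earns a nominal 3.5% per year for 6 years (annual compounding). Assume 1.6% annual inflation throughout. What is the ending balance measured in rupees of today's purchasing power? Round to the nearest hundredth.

Nominal value at maturity: ₹109,121 × (1 + 3.5%)^6 ≈ ₹134,137.57.
Price-level factor over 6 years: (1 + 1.6%)^6 ≈ 1.0999229093.
Dividing the nominal maturity value by the price-level factor gives the value in today's money.

₹121,951.79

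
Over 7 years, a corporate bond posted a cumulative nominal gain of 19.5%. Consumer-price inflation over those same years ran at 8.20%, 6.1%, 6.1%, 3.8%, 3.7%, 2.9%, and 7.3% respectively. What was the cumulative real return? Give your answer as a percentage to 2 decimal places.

-17.45%

Cumulative inflation factor: 1.0820 × 1.061 × 1.061 × 1.038 × 1.037 × 1.029 × 1.073 ≈ 1.44760.
Nominal growth factor: 1.19500. Real growth factor = 1.19500 / 1.44760 ≈ 0.82550.
Total real return ≈ -17.4497%.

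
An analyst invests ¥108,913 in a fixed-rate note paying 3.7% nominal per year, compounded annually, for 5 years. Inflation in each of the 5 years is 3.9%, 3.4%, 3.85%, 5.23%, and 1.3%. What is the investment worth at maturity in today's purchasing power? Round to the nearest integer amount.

Nominal value at maturity: ¥108,913 × (1 + 3.7%)^5 ≈ ¥130,609.
Price-level factor over 5 years: 1.039 × 1.034 × 1.0385 × 1.0523 × 1.013 ≈ 1.1893005040.
Dividing the nominal maturity value by the price-level factor gives the value in today's money.

¥109,820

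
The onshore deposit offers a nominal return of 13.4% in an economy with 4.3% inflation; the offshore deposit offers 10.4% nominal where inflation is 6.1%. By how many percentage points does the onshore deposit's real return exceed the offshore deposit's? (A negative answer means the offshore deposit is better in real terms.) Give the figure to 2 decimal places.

The onshore deposit real return: 1.134/1.043 − 1 = 8.725%.
The offshore deposit real return: 1.104/1.061 − 1 = 4.053%.
Difference: 8.725 − 4.053 = 4.672 pp.

4.67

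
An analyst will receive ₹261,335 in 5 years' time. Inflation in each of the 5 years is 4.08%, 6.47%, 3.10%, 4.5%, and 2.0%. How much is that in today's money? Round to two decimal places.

₹214,599.11

Price-level factor over 5 years: 1.0408 × 1.0647 × 1.0310 × 1.045 × 1.020 ≈ 1.2177823215.
Purchasing power today: ₹261,335 divided by that factor.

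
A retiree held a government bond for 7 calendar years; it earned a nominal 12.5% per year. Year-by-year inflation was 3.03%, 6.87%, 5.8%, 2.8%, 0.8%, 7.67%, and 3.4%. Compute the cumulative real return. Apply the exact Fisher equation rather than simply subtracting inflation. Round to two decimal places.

Cumulative inflation factor: 1.0303 × 1.0687 × 1.058 × 1.028 × 1.008 × 1.0767 × 1.034 ≈ 1.34392.
Nominal growth factor: 2.28070. Real growth factor = 2.28070 / 1.34392 ≈ 1.69705.
Total real return ≈ 69.7046%.

69.70%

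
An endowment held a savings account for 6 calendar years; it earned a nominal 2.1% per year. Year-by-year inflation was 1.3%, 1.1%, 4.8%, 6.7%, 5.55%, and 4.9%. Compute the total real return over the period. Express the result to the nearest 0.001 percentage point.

-10.662%

Cumulative inflation factor: 1.013 × 1.011 × 1.048 × 1.067 × 1.0555 × 1.049 ≈ 1.26800.
Nominal growth factor: 1.13280. Real growth factor = 1.13280 / 1.26800 ≈ 0.89338.
Total real return ≈ -10.6624%.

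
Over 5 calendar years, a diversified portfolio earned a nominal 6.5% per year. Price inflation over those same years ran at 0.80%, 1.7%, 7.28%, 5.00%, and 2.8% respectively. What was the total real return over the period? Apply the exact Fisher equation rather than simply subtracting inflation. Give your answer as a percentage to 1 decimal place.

15.4%

Cumulative inflation factor: 1.0080 × 1.017 × 1.0728 × 1.0500 × 1.028 ≈ 1.18709.
Nominal growth factor: 1.37009. Real growth factor = 1.37009 / 1.18709 ≈ 1.15416.
Total real return ≈ 15.4158%.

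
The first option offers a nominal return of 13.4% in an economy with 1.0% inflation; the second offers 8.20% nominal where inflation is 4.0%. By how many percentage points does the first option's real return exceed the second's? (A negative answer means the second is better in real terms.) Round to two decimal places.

The first option real return: 1.134/1.010 − 1 = 12.277%.
The second real return: 1.0820/1.040 − 1 = 4.038%.
Difference: 12.277 − 4.038 = 8.239 pp.

8.24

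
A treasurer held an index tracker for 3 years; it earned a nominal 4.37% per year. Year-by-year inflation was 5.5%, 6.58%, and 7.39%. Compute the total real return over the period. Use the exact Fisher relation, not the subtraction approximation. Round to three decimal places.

-5.847%

Cumulative inflation factor: 1.055 × 1.0658 × 1.0739 ≈ 1.20751.
Nominal growth factor: 1.13691. Real growth factor = 1.13691 / 1.20751 ≈ 0.94153.
Total real return ≈ -5.8468%.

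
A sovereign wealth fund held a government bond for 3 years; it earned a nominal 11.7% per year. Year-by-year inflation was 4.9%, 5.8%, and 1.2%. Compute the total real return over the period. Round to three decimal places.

Cumulative inflation factor: 1.049 × 1.058 × 1.012 ≈ 1.12316.
Nominal growth factor: 1.39367. Real growth factor = 1.39367 / 1.12316 ≈ 1.24085.
Total real return ≈ 24.0846%.

24.085%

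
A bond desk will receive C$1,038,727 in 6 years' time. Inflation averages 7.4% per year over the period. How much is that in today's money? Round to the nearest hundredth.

Price-level factor over 6 years: (1 + 7.4%)^6 ≈ 1.5347077569.
Purchasing power today: C$1,038,727 divided by that factor.

C$676,823.97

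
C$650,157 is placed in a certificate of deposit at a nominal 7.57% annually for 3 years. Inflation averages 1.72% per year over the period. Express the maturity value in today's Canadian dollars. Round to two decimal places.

Nominal value at maturity: C$650,157 × (1 + 7.57%)^3 ≈ C$809,266.85.
Price-level factor over 3 years: (1 + 1.72%)^3 ≈ 1.0524926084.
Dividing the nominal maturity value by the price-level factor gives the value in today's money.

C$768,905.02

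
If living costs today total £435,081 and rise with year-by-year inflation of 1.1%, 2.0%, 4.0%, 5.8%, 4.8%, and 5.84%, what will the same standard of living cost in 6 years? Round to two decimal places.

Cumulative price-level factor: 1.011 × 1.020 × 1.040 × 1.058 × 1.048 × 1.0584 ≈ 1.2585818027.
The nominal amount required is £435,081 scaled up by that factor.

£547,585.03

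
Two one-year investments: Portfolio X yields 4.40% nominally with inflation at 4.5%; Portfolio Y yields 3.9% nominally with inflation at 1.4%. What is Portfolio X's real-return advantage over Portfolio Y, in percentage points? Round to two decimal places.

-2.56

Portfolio X real return: 1.0440/1.045 − 1 = -0.096%.
Portfolio Y real return: 1.039/1.014 − 1 = 2.465%.
Difference: -0.096 − 2.465 = -2.561 pp.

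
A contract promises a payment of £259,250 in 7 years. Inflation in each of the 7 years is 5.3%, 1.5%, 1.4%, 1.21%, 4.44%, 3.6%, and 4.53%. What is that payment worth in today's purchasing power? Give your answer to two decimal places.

£208,975.51

Price-level factor over 7 years: 1.053 × 1.015 × 1.014 × 1.0121 × 1.0444 × 1.036 × 1.0453 ≈ 1.2405759632.
Purchasing power today: £259,250 divided by that factor.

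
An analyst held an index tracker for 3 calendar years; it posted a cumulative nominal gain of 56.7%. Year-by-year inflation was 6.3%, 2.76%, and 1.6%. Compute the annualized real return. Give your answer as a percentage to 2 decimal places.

12.19%

Cumulative inflation factor: 1.063 × 1.0276 × 1.016 ≈ 1.10982.
Nominal growth factor: 1.56700. Real growth factor = 1.56700 / 1.10982 ≈ 1.41195.
Annualized: 1.41195^(1/3) − 1 ≈ 0.12186.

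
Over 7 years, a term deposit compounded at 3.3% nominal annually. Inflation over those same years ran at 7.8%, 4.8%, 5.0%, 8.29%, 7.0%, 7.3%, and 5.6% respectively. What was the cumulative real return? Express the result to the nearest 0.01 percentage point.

-19.41%

Cumulative inflation factor: 1.078 × 1.048 × 1.050 × 1.0829 × 1.070 × 1.073 × 1.056 ≈ 1.55742.
Nominal growth factor: 1.25517. Real growth factor = 1.25517 / 1.55742 ≈ 0.80593.
Total real return ≈ -19.4070%.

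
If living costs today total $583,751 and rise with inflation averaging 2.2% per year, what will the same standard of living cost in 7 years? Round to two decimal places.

Cumulative price-level factor: (1+2.2%)^7 ≈ 1.1645449880.
The nominal amount required is $583,751 scaled up by that factor.

$679,804.30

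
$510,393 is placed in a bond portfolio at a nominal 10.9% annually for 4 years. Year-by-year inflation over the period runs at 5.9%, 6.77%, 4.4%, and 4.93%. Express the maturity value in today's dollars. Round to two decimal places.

$623,283.34

Nominal value at maturity: $510,393 × (1 + 10.9%)^4 ≈ $772,024.16.
Price-level factor over 4 years: 1.059 × 1.0677 × 1.044 × 1.0493 ≈ 1.2386407803.
The maturity value deflated by that factor is the answer in today's purchasing power.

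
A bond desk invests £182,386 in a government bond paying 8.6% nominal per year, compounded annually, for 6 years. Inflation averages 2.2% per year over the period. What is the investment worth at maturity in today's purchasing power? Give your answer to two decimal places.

£262,582.07

Nominal value at maturity: £182,386 × (1 + 8.6%)^6 ≈ £299,206.10.
Price-level factor over 6 years: (1 + 2.2%)^6 ≈ 1.1394765049.
The maturity value deflated by that factor is the answer in today's purchasing power.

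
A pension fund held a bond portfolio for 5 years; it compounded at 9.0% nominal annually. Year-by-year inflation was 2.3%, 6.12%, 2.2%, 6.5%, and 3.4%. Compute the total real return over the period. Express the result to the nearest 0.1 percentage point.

Cumulative inflation factor: 1.023 × 1.0612 × 1.022 × 1.065 × 1.034 ≈ 1.22178.
Nominal growth factor: 1.53862. Real growth factor = 1.53862 / 1.22178 ≈ 1.25933.
Total real return ≈ 25.9327%.

25.9%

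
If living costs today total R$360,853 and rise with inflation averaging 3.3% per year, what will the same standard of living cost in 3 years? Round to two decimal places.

R$397,769.32

Cumulative price-level factor: (1+3.3%)^3 = 1.102302937.
The nominal amount required is R$360,853 scaled up by that factor.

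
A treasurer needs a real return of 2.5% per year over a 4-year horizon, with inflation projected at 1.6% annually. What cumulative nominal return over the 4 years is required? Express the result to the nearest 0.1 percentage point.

Required annual nominal rate: (1+2.5%)(1+1.6%) − 1 = 4.14%.
Cumulative over 4 years: (1 + 0.0414)^4 − 1 ≈ 0.17617.

17.6%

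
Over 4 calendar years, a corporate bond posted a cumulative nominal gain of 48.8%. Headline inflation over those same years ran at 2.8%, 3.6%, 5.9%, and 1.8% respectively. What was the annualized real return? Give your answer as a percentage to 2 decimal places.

Cumulative inflation factor: 1.028 × 1.036 × 1.059 × 1.018 ≈ 1.14814.
Nominal growth factor: 1.48800. Real growth factor = 1.48800 / 1.14814 ≈ 1.29600.
Annualized: 1.29600^(1/4) − 1 ≈ 0.06697.

6.70%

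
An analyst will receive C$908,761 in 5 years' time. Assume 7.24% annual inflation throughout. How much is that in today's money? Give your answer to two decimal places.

C$640,716.13

Price-level factor over 5 years: (1 + 7.24%)^5 ≈ 1.4183520037.
Purchasing power today: C$908,761 divided by that factor.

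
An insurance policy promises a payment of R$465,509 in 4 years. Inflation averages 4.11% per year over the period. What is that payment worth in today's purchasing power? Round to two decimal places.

Price-level factor over 4 years: (1 + 4.11%)^4 ≈ 1.1748158196.
Purchasing power today: R$465,509 divided by that factor.

R$396,239.98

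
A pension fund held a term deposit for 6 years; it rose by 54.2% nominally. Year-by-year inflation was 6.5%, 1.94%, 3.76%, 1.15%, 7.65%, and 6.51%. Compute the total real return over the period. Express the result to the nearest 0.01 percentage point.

18.03%

Cumulative inflation factor: 1.065 × 1.0194 × 1.0376 × 1.0115 × 1.0765 × 1.0651 ≈ 1.30646.
Nominal growth factor: 1.54200. Real growth factor = 1.54200 / 1.30646 ≈ 1.18029.
Total real return ≈ 18.0293%.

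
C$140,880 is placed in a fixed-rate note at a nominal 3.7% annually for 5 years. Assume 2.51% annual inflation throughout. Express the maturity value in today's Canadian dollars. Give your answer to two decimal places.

C$149,249.18

Nominal value at maturity: C$140,880 × (1 + 3.7%)^5 ≈ C$168,944.14.
Price-level factor over 5 years: (1 + 2.51%)^5 ≈ 1.1319602270.
The maturity value deflated by that factor is the answer in today's purchasing power.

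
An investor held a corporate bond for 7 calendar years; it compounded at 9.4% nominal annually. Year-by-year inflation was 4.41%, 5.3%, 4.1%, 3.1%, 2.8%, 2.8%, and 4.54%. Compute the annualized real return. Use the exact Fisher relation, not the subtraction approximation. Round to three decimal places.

Cumulative inflation factor: 1.0441 × 1.053 × 1.041 × 1.031 × 1.028 × 1.028 × 1.0454 ≈ 1.30361.
Nominal growth factor: 1.87552. Real growth factor = 1.87552 / 1.30361 ≈ 1.43871.
Annualized: 1.43871^(1/7) − 1 ≈ 0.05334.

5.334%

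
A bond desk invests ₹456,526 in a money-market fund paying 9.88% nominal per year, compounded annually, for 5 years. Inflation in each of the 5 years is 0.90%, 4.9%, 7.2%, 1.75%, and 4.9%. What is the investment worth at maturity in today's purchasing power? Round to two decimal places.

Nominal value at maturity: ₹456,526 × (1 + 9.88%)^5 ≈ ₹731,238.03.
Price-level factor over 5 years: 1.0090 × 1.049 × 1.072 × 1.0175 × 1.049 ≈ 1.2110758553.
Dividing the nominal maturity value by the price-level factor gives the value in today's money.

₹603,792.10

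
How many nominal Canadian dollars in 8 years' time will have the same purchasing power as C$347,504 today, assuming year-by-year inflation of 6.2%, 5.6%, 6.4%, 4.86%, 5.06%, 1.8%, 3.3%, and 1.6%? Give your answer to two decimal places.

C$488,066.42

Cumulative price-level factor: 1.062 × 1.056 × 1.064 × 1.0486 × 1.0506 × 1.018 × 1.033 × 1.016 ≈ 1.4044915163.
The nominal amount required is C$347,504 scaled up by that factor.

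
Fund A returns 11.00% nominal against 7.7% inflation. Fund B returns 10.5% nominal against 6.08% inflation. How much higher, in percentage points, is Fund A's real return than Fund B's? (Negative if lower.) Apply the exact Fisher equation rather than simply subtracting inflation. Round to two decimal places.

-1.10

Fund A real return: 1.1100/1.077 − 1 = 3.064%.
Fund B real return: 1.105/1.0608 − 1 = 4.167%.
Difference: 3.064 − 4.167 = -1.103 pp.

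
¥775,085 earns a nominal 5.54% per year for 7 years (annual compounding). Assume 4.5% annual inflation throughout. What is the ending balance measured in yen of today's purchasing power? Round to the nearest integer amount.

Nominal value at maturity: ¥775,085 × (1 + 5.54%)^7 ≈ ¥1,130,496.
Price-level factor over 7 years: (1 + 4.5%)^7 ≈ 1.3608618305.
Dividing the nominal maturity value by the price-level factor gives the value in today's money.

¥830,721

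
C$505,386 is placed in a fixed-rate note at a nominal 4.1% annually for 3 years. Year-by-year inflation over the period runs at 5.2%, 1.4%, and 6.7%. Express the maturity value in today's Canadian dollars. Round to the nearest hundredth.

C$500,907.21

Nominal value at maturity: C$505,386 × (1 + 4.1%)^3 ≈ C$570,131.97.
Price-level factor over 3 years: 1.052 × 1.014 × 1.067 = 1.138198776.
Dividing the nominal maturity value by the price-level factor gives the value in today's money.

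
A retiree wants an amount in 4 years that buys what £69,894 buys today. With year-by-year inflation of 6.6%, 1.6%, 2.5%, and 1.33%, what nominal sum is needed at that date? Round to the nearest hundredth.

£78,623.56

Cumulative price-level factor: 1.066 × 1.016 × 1.025 × 1.0133 ≈ 1.1248971609.
The nominal amount required is £69,894 scaled up by that factor.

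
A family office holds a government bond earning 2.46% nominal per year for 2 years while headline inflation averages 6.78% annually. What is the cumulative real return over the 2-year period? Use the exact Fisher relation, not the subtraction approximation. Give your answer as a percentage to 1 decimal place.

-7.9%

The annual real rate is (1+2.46%)/(1+6.78%) − 1 = -4.0457%.
Compounded over 2 years: (1 + -0.040457)^2 − 1 ≈ -0.07928.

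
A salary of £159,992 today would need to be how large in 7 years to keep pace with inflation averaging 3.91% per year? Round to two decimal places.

£209,266.49

Cumulative price-level factor: (1+3.91%)^7 ≈ 1.3079809349.
Multiplying £159,992 by the price-level factor gives the future nominal sum.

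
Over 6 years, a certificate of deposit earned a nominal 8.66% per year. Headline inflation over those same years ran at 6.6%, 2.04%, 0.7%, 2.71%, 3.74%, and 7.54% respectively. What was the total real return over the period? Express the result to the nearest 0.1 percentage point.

31.1%

Cumulative inflation factor: 1.066 × 1.0204 × 1.007 × 1.0271 × 1.0374 × 1.0754 ≈ 1.25512.
Nominal growth factor: 1.64596. Real growth factor = 1.64596 / 1.25512 ≈ 1.31139.
Total real return ≈ 31.1391%.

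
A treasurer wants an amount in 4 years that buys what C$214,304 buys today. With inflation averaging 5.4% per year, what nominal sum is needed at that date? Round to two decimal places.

Cumulative price-level factor: (1+5.4%)^4 ≈ 1.2341343591.
The nominal amount required is C$214,304 scaled up by that factor.

C$264,479.93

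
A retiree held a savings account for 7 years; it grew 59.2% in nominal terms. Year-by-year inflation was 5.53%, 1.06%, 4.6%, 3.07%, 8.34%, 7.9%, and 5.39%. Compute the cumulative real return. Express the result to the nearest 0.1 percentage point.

Cumulative inflation factor: 1.0553 × 1.0106 × 1.046 × 1.0307 × 1.0834 × 1.079 × 1.0539 ≈ 1.41654.
Nominal growth factor: 1.59200. Real growth factor = 1.59200 / 1.41654 ≈ 1.12387.
Total real return ≈ 12.3865%.

12.4%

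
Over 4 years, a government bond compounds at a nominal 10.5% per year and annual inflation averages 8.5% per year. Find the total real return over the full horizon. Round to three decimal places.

The annual real rate is (1+10.5%)/(1+8.5%) − 1 = 1.8433%.
Compounded over 4 years: (1 + 0.018433)^4 − 1 ≈ 0.07580.

7.580%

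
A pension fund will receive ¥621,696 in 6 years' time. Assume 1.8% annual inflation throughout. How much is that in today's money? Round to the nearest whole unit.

Price-level factor over 6 years: (1 + 1.8%)^6 ≈ 1.1129782260.
Purchasing power today: ¥621,696 divided by that factor.

¥558,588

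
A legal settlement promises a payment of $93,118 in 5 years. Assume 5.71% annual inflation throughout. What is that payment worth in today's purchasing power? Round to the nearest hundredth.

$70,542.89

Price-level factor over 5 years: (1 + 5.71%)^5 ≈ 1.3200195525.
Purchasing power today: $93,118 divided by that factor.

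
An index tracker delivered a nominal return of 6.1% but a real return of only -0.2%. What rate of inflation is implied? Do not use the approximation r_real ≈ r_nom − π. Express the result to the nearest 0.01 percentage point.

From (1+r_nom) = (1+r_real)(1+π), we get 1+π = (1 + 6.1%)/(1 − 0.2%) = 1.061/0.998 ≈ 1.06313.
So π ≈ 6.3126%.

6.31%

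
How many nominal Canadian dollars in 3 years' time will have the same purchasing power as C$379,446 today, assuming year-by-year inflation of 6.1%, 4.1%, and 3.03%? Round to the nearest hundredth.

Cumulative price-level factor: 1.061 × 1.041 × 1.0303 = 1.1379673803.
Multiplying C$379,446 by the price-level factor gives the future nominal sum.

C$431,797.17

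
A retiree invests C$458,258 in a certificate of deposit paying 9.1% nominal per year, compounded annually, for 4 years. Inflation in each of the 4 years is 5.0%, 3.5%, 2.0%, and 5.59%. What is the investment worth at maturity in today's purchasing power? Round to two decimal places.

C$554,697.80

Nominal value at maturity: C$458,258 × (1 + 9.1%)^4 ≈ C$649,245.66.
Price-level factor over 4 years: 1.050 × 1.035 × 1.020 × 1.0559 = 1.1704493115.
Dividing the nominal maturity value by the price-level factor gives the value in today's money.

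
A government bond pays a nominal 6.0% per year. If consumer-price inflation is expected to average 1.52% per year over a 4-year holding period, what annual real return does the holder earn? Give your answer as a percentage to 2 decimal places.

With constant rates the annual real return is the same each year: (1+6.0%)/(1+1.52%) − 1 = 0.04413.

4.41%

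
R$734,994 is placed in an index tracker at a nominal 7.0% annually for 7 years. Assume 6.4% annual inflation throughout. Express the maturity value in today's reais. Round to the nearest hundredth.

R$764,502.38

Nominal value at maturity: R$734,994 × (1 + 7.0%)^7 ≈ R$1,180,239.75.
Price-level factor over 7 years: (1 + 6.4%)^7 ≈ 1.5438012766.
Dividing the nominal maturity value by the price-level factor gives the value in today's money.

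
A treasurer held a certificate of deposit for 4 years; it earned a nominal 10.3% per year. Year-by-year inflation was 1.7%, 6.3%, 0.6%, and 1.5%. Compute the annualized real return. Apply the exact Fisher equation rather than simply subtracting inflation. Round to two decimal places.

7.61%

Cumulative inflation factor: 1.017 × 1.063 × 1.006 × 1.015 ≈ 1.10387.
Nominal growth factor: 1.48014. Real growth factor = 1.48014 / 1.10387 ≈ 1.34086.
Annualized: 1.34086^(1/4) − 1 ≈ 0.07608.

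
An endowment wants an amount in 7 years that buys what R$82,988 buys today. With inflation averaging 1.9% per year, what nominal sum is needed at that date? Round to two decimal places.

R$94,674.84

Cumulative price-level factor: (1+1.9%)^7 ≈ 1.1408256786.
Multiplying R$82,988 by the price-level factor gives the future nominal sum.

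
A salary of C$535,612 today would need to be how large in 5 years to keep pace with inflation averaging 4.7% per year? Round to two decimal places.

Cumulative price-level factor: (1+4.7%)^5 ≈ 1.2581528578.
Multiplying C$535,612 by the price-level factor gives the future nominal sum.

C$673,881.77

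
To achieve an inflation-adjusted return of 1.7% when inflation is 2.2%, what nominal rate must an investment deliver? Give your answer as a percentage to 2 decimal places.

3.94%

By the Fisher equation, 1 + r_nom = (1 + 1.7%)(1 + 2.2%) = 1.017 × 1.022 = 1.039374.
So r_nom = 3.9374%.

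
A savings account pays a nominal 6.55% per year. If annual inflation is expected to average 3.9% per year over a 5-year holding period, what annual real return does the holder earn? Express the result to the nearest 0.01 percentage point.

2.55%

With constant rates the annual real return is the same each year: (1+6.55%)/(1+3.9%) − 1 = 0.02551.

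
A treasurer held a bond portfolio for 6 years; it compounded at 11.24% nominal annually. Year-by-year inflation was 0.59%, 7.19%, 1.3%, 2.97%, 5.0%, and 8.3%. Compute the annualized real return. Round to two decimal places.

Cumulative inflation factor: 1.0059 × 1.0719 × 1.013 × 1.0297 × 1.050 × 1.083 ≈ 1.27893.
Nominal growth factor: 1.89481. Real growth factor = 1.89481 / 1.27893 ≈ 1.48156.
Annualized: 1.48156^(1/6) − 1 ≈ 0.06771.

6.77%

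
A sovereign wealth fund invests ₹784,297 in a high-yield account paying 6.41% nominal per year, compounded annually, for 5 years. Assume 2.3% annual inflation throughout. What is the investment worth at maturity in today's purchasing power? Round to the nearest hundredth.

Nominal value at maturity: ₹784,297 × (1 + 6.41%)^5 ≈ ₹1,070,022.15.
Price-level factor over 5 years: (1 + 2.3%)^5 ≈ 1.1204130756.
The maturity value deflated by that factor is the answer in today's purchasing power.

₹955,024.69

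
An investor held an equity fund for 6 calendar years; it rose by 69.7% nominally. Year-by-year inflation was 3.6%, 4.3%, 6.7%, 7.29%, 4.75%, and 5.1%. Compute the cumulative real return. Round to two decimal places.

Cumulative inflation factor: 1.036 × 1.043 × 1.067 × 1.0729 × 1.0475 × 1.051 ≈ 1.36183.
Nominal growth factor: 1.69700. Real growth factor = 1.69700 / 1.36183 ≈ 1.24611.
Total real return ≈ 24.6113%.

24.61%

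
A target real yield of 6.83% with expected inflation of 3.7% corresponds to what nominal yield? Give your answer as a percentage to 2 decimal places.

By the Fisher equation, 1 + r_nom = (1 + 6.83%)(1 + 3.7%) = 1.0683 × 1.037 = 1.1078271.
So r_nom = 10.78271%.

10.78%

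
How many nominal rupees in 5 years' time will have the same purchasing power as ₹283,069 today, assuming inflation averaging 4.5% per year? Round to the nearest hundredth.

Cumulative price-level factor: (1+4.5%)^5 ≈ 1.2461819377.
Multiplying ₹283,069 by the price-level factor gives the future nominal sum.

₹352,755.47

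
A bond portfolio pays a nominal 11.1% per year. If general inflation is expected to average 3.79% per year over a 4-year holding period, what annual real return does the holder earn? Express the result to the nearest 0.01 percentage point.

With constant rates the annual real return is the same each year: (1+11.1%)/(1+3.79%) − 1 = 0.07043.

7.04%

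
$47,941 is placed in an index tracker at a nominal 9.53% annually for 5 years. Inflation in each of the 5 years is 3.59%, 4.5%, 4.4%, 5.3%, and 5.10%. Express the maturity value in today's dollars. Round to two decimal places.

Nominal value at maturity: $47,941 × (1 + 9.53%)^5 ≈ $75,574.02.
Price-level factor over 5 years: 1.0359 × 1.045 × 1.044 × 1.053 × 1.0510 ≈ 1.2507361701.
Dividing the nominal maturity value by the price-level factor gives the value in today's money.

$60,423.63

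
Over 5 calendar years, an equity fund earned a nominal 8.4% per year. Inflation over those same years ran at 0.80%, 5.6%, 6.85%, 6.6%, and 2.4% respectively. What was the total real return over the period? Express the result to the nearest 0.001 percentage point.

Cumulative inflation factor: 1.0080 × 1.056 × 1.0685 × 1.066 × 1.024 ≈ 1.24153.
Nominal growth factor: 1.49674. Real growth factor = 1.49674 / 1.24153 ≈ 1.20556.
Total real return ≈ 20.5564%.

20.556%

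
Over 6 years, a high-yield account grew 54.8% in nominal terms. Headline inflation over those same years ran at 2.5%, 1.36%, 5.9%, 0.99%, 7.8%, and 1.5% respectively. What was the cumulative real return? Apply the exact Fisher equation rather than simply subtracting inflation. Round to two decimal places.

Cumulative inflation factor: 1.025 × 1.0136 × 1.059 × 1.0099 × 1.078 × 1.015 ≈ 1.21576.
Nominal growth factor: 1.54800. Real growth factor = 1.54800 / 1.21576 ≈ 1.27327.
Total real return ≈ 27.3272%.

27.33%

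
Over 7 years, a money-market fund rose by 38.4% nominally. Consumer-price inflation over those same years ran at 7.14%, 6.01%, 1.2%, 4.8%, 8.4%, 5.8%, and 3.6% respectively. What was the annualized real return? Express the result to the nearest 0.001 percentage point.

-0.478%

Cumulative inflation factor: 1.0714 × 1.0601 × 1.012 × 1.048 × 1.084 × 1.058 × 1.036 ≈ 1.43125.
Nominal growth factor: 1.38400. Real growth factor = 1.38400 / 1.43125 ≈ 0.96699.
Annualized: 0.96699^(1/7) − 1 ≈ -0.00478.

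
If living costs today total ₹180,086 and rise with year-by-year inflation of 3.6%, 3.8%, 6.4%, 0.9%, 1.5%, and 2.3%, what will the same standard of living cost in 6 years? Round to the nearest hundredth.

₹215,879.56

Cumulative price-level factor: 1.036 × 1.038 × 1.064 × 1.009 × 1.015 × 1.023 ≈ 1.1987581673.
Multiplying ₹180,086 by the price-level factor gives the future nominal sum.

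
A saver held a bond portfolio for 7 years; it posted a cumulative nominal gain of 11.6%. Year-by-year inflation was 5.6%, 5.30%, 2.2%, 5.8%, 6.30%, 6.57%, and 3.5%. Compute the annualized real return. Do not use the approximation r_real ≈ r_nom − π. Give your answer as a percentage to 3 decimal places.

Cumulative inflation factor: 1.056 × 1.0530 × 1.022 × 1.058 × 1.0630 × 1.0657 × 1.035 ≈ 1.40973.
Nominal growth factor: 1.11600. Real growth factor = 1.11600 / 1.40973 ≈ 0.79164.
Annualized: 0.79164^(1/7) − 1 ≈ -0.03283.

-3.283%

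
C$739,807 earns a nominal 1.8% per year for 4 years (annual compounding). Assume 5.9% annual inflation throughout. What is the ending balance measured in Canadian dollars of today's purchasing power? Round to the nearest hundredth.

Nominal value at maturity: C$739,807 × (1 + 1.8%)^4 ≈ C$794,528.62.
Price-level factor over 4 years: (1 + 5.9%)^4 ≈ 1.2577196334.
Dividing the nominal maturity value by the price-level factor gives the value in today's money.

C$631,721.57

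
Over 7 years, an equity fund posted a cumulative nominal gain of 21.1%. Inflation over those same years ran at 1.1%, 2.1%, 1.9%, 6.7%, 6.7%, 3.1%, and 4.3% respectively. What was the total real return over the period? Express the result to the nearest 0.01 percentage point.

Cumulative inflation factor: 1.011 × 1.021 × 1.019 × 1.067 × 1.067 × 1.031 × 1.043 ≈ 1.28772.
Nominal growth factor: 1.21100. Real growth factor = 1.21100 / 1.28772 ≈ 0.94042.
Total real return ≈ -5.9581%.

-5.96%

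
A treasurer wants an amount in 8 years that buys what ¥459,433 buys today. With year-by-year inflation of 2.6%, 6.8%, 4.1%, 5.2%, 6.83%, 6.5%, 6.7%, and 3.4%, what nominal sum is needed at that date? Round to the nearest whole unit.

Cumulative price-level factor: 1.026 × 1.068 × 1.041 × 1.052 × 1.0683 × 1.065 × 1.067 × 1.034 ≈ 1.5063048594.
Multiplying ¥459,433 by the price-level factor gives the future nominal sum.

¥692,046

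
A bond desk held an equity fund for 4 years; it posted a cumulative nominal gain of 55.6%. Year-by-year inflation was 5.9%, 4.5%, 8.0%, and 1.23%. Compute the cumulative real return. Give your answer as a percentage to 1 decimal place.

Cumulative inflation factor: 1.059 × 1.045 × 1.080 × 1.0123 ≈ 1.20989.
Nominal growth factor: 1.55600. Real growth factor = 1.55600 / 1.20989 ≈ 1.28607.
Total real return ≈ 28.6069%.

28.6%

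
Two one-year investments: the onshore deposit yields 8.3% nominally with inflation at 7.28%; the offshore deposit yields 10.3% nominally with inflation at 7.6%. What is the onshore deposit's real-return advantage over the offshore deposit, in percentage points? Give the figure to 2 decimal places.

-1.56

The onshore deposit real return: 1.083/1.0728 − 1 = 0.951%.
The offshore deposit real return: 1.103/1.076 − 1 = 2.509%.
Difference: 0.951 − 2.509 = -1.558 pp.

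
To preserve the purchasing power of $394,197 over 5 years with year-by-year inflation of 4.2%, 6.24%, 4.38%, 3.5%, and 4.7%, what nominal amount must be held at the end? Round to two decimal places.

Cumulative price-level factor: 1.042 × 1.0624 × 1.0438 × 1.035 × 1.047 ≈ 1.2521608037.
The nominal amount required is $394,197 scaled up by that factor.

$493,598.03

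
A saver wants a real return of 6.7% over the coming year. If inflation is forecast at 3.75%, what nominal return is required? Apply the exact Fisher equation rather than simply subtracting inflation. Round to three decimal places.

By the Fisher equation, 1 + r_nom = (1 + 6.7%)(1 + 3.75%) = 1.067 × 1.0375 = 1.1070125.
So r_nom = 10.70125%.

10.701%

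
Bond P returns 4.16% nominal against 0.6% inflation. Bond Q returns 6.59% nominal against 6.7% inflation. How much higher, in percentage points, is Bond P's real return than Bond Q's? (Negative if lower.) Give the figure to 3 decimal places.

Bond P real return: 1.0416/1.006 − 1 = 3.5388%.
Bond Q real return: 1.0659/1.067 − 1 = -0.1031%.
Difference: 3.5388 − (-0.1031) = 3.6419 pp.

3.642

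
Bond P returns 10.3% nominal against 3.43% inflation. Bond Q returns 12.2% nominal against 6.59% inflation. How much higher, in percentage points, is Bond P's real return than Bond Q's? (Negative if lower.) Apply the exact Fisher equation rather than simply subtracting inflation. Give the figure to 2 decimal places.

Bond P real return: 1.103/1.0343 − 1 = 6.642%.
Bond Q real return: 1.122/1.0659 − 1 = 5.263%.
Difference: 6.642 − 5.263 = 1.379 pp.

1.38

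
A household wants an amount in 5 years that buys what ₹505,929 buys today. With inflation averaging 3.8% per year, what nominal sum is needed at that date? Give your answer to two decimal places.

Cumulative price-level factor: (1+3.8%)^5 ≈ 1.2049992249.
Multiplying ₹505,929 by the price-level factor gives the future nominal sum.

₹609,644.05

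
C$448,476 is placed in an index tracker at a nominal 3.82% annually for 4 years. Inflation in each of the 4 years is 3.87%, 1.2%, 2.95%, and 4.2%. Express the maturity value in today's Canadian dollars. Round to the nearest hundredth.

Nominal value at maturity: C$448,476 × (1 + 3.82%)^4 ≈ C$521,030.69.
Price-level factor over 4 years: 1.0387 × 1.012 × 1.0295 × 1.042 ≈ 1.1276250473.
Dividing the nominal maturity value by the price-level factor gives the value in today's money.

C$462,060.23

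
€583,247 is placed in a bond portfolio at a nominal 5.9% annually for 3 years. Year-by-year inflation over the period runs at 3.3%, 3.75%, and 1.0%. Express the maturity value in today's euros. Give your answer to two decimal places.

Nominal value at maturity: €583,247 × (1 + 5.9%)^3 ≈ €692,692.35.
Price-level factor over 3 years: 1.033 × 1.0375 × 1.010 = 1.082454875.
The maturity value deflated by that factor is the answer in today's purchasing power.

€639,927.23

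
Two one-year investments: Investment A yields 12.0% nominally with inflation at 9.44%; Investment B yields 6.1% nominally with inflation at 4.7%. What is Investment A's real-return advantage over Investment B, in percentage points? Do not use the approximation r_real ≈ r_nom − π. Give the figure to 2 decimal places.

Investment A real return: 1.120/1.0944 − 1 = 2.339%.
Investment B real return: 1.061/1.047 − 1 = 1.337%.
Difference: 2.339 − 1.337 = 1.002 pp.

1.00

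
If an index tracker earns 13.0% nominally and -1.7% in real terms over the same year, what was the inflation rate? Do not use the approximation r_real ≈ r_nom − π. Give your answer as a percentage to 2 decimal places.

From (1+r_nom) = (1+r_real)(1+π), we get 1+π = (1 + 13.0%)/(1 − 1.7%) = 1.130/0.983 ≈ 1.14954.
So π ≈ 14.9542%.

14.95%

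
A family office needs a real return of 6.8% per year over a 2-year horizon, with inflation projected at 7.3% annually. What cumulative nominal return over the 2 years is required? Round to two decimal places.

31.32%

Required annual nominal rate: (1+6.8%)(1+7.3%) − 1 = 14.5964%.
Cumulative over 2 years: (1 + 0.145964)^2 − 1 ≈ 0.31323.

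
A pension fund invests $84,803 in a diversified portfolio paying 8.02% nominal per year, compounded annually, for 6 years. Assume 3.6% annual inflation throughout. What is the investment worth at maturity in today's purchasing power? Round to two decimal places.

Nominal value at maturity: $84,803 × (1 + 8.02%)^6 ≈ $134,721.30.
Price-level factor over 6 years: (1 + 3.6%)^6 ≈ 1.2363986792.
Dividing the nominal maturity value by the price-level factor gives the value in today's money.

$108,962.67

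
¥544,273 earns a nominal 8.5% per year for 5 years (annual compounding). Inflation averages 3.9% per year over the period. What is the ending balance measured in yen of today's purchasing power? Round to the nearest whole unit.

Nominal value at maturity: ¥544,273 × (1 + 8.5%)^5 ≈ ¥818,400.
Price-level factor over 5 years: (1 + 3.9%)^5 ≈ 1.2108148474.
The maturity value deflated by that factor is the answer in today's purchasing power.

¥675,908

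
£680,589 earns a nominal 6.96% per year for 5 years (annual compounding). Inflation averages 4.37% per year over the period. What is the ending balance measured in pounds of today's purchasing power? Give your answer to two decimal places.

Nominal value at maturity: £680,589 × (1 + 6.96%)^5 ≈ £952,778.39.
Price-level factor over 5 years: (1 + 4.37%)^5 ≈ 1.2384498285.
The maturity value deflated by that factor is the answer in today's purchasing power.

£769,331.44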